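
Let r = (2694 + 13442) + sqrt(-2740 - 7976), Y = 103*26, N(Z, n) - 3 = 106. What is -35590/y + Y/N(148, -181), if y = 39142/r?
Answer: -31245861942/2133239 - 35590*I*sqrt(2679)/19571 ≈ -14647.0 - 94.124*I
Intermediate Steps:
N(Z, n) = 109 (N(Z, n) = 3 + 106 = 109)
Y = 2678
r = 16136 + 2*I*sqrt(2679) (r = 16136 + sqrt(-10716) = 16136 + 2*I*sqrt(2679) ≈ 16136.0 + 103.52*I)
y = 39142/(16136 + 2*I*sqrt(2679)) ≈ 2.4257 - 0.015561*I
-35590/y + Y/N(148, -181) = -35590/(157898828/65095303 - 19571*I*sqrt(2679)/65095303) + 2678/109 = 2678/109 - 35590/(157898828/65095303 - 19571*I*sqrt(2679)/65095303)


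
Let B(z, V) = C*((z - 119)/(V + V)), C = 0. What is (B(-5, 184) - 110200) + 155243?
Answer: 45043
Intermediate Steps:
B(z, V) = 0 (B(z, V) = 0*((z - 119)/(V + V)) = 0*((-119 + z)/((2*V))) = 0*((-119 + z)*(1/(2*V))) = 0*((-119 + z)/(2*V)) = 0)
(B(-5, 184) - 110200) + 155243 = (0 - 110200) + 155243 = -110200 + 155243 = 45043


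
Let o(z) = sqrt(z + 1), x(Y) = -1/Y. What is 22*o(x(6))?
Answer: 11*sqrt(30)/3 ≈ 20.083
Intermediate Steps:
o(z) = sqrt(1 + z)
22*o(x(6)) = 22*sqrt(1 - 1/6) = 22*sqrt(5/6) = 22*(sqrt(30)/6) = 11*sqrt(30)/3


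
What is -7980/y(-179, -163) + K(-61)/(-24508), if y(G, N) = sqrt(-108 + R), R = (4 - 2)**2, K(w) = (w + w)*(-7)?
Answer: -427/12254 + 1995*I*sqrt(26)/13 ≈ -0.034846 + 782.5*I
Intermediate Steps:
K(w) = -14*w (K(w) = (2*w)*(-7) = -14*w)
R = 4 (R = 2**2 = 4)
y(G, N) = 2*I*sqrt(26) (y(G, N) = sqrt(-108 + 4) = sqrt(-104) = 2*I*sqrt(26))
-7980/y(-179, -163) + K(-61)/(-24508) = -7980*(-I*sqrt(26)/52) - 14*(-61)/(-24508) = -(-1995)*I*sqrt(26)/13 + 854*(-1/24508) = 1995*I*sqrt(26)/13 - 427/12254 = -427/12254 + 1995*I*sqrt(26)/13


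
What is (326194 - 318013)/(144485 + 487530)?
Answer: 8181/632015 ≈ 0.012944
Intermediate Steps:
(326194 - 318013)/(144485 + 487530) = 8181/632015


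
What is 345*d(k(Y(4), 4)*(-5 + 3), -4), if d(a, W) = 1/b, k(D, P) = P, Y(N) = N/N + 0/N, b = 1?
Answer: 345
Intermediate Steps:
Y(N) = 1 (Y(N) = 1 + 0 = 1)
d(a, W) = 1 (d(a, W) = 1/1 = 1)
345*d(k(Y(4), 4)*(-5 + 3), -4) = 345*1 = 345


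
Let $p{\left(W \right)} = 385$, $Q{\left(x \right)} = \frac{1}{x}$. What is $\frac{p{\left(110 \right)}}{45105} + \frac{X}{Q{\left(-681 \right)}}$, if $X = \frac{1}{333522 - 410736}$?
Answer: $\frac{4029593}{232182498} \approx 0.017355$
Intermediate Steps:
$X = - \frac{1}{77214}$ ($X = \frac{1}{-77214} = - \frac{1}{77214} \approx -1.2951 \cdot 10^{-5}$)
$\frac{p{\left(110 \right)}}{45105} + \frac{X}{Q{\left(-681 \right)}} = \frac{385}{45105} - \frac{1}{77214 \frac{1}{-681}} = 385 \cdot \frac{1}{45105} - \frac{1}{77214 \left(- \frac{1}{681}\right)} = \frac{77}{9021} - - \frac{227}{25738} = \frac{77}{9021} + \frac{227}{25738} = \frac{4029593}{232182498}$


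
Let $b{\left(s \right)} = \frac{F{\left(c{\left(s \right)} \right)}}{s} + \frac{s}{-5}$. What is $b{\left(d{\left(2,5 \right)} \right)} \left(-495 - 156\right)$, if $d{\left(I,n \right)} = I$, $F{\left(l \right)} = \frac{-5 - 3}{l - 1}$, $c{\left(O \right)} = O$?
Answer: $\frac{14322}{5} \approx 2864.4$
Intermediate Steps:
$F{\left(l \right)} = - \frac{8}{-1 + l}$
$b{\left(s \right)} = - \frac{s}{5} - \frac{8}{s \left(-1 + s\right)}$ ($b{\left(s \right)} = \frac{\left(-8\right) \frac{1}{-1 + s}}{s} + \frac{s}{-5} = - \frac{8}{s \left(-1 + s\right)} + s \left(- \frac{1}{5}\right) = - \frac{8}{s \left(-1 + s\right)} - \frac{s}{5} = - \frac{s}{5} - \frac{8}{s \left(-1 + s\right)}$)
$b{\left(d{\left(2,5 \right)} \right)} \left(-495 - 156\right) = \frac{-40 + 2^{2} \left(1 - 2\right)}{5 \cdot 2 \left(-1 + 2\right)} \left(-495 - 156\right) = \frac{1}{5} \cdot \frac{1}{2} \cdot 1^{-1} \left(-40 + 4 \left(1 - 2\right)\right) \left(-651\right) = \frac{1}{5} \cdot \frac{1}{2} \cdot 1 \left(-40 + 4 \left(-1\right)\right) \left(-651\right) = \frac{1}{5} \cdot \frac{1}{2} \cdot 1 \left(-40 - 4\right) \left(-651\right) = \frac{1}{5} \cdot \frac{1}{2} \cdot 1 \left(-44\right) \left(-651\right) = \left(- \frac{22}{5}\right) \left(-651\right) = \frac{14322}{5}$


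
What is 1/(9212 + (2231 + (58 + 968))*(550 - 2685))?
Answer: -1/6944483 ≈ -1.4400e-7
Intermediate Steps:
1/(9212 + (2231 + (58 + 968))*(550 - 2685)) = 1/(9212 + (2231 + 1026)*(-2135)) = 1/(9212 + 3257*(-2135)) = 1/(9212 - 6953695) = 1/(-6944483) = -1/6944483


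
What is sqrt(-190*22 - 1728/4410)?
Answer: 2*I*sqrt(1280245)/35 ≈ 64.656*I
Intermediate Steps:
sqrt(-190*22 - 1728/4410) = sqrt(-4180 - 1728*1/4410) = sqrt(-4180 - 96/245) = sqrt(-1024196/245) = 2*I*sqrt(1280245)/35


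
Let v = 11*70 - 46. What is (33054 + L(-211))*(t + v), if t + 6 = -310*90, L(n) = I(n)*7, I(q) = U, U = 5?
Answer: -899425198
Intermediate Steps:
I(q) = 5
L(n) = 35 (L(n) = 5*7 = 35)
t = -27906 (t = -6 - 310*90 = -6 - 27900 = -27906)
v = 724 (v = 770 - 46 = 724)
(33054 + L(-211))*(t + v) = (33054 + 35)*(-27906 + 724) = 33089*(-27182) = -899425198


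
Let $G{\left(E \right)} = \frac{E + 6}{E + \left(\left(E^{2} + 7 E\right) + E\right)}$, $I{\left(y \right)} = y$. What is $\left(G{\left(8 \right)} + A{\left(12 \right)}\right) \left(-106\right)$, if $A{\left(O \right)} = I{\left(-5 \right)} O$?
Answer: $\frac{215869}{34} \approx 6349.1$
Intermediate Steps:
$A{\left(O \right)} = - 5 O$
$G{\left(E \right)} = \frac{6 + E}{E^{2} + 9 E}$ ($G{\left(E \right)} = \frac{6 + E}{E + \left(E^{2} + 8 E\right)} = \frac{6 + E}{E^{2} + 9 E}$)
$\left(G{\left(8 \right)} + A{\left(12 \right)}\right) \left(-106\right) = \left(\frac{6 + 8}{8 \left(9 + 8\right)} - 60\right) \left(-106\right) = \left(\frac{1}{8} \cdot \frac{1}{17} \cdot 14 - 60\right) \left(-106\right) = \left(\frac{7}{68} - 60\right) \left(-106\right) = \left(- \frac{4073}{68}\right) \left(-106\right) = \frac{215869}{34}$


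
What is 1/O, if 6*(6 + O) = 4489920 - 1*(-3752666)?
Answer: 3/4121275 ≈ 7.2793e-7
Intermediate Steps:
O = 4121275/3 (O = -6 + (4489920 - 1*(-3752666))/6 = -6 + (4489920 + 3752666)/6 = -6 + (1/6)*8242586 = -6 + 4121293/3 = 4121275/3 ≈ 1.3738e+6)
1/O = 1/(4121275/3) = 3/4121275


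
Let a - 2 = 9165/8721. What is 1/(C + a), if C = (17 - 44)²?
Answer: 2907/2128072 ≈ 0.0013660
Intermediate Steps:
C = 729 (C = (-27)² = 729)
a = 8869/2907 (a = 2 + 9165/8721 = 2 + 9165*(1/8721) = 2 + 3055/2907 = 8869/2907 ≈ 3.0509)
1/(C + a) = 1/(729 + 8869/2907) = 1/(2128072/2907) = 2907/2128072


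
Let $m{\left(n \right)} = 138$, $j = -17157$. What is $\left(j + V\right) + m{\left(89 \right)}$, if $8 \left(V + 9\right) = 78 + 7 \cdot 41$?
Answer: $- \frac{135859}{8} \approx -16982.0$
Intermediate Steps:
$V = \frac{293}{8}$ ($V = -9 + \frac{78 + 7 \cdot 41}{8} = -9 + \frac{78 + 287}{8} = -9 + \frac{1}{8} \cdot 365 = -9 + \frac{365}{8} = \frac{293}{8} \approx 36.625$)
$\left(j + V\right) + m{\left(89 \right)} = \left(-17157 + \frac{293}{8}\right) + 138 = - \frac{136963}{8} + 138 = - \frac{135859}{8}$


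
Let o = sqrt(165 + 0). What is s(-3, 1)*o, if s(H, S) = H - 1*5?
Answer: -8*sqrt(165) ≈ -102.76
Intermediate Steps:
s(H, S) = -5 + H (s(H, S) = H - 5 = -5 + H)
o = sqrt(165) ≈ 12.845
s(-3, 1)*o = (-5 - 3)*sqrt(165) = -8*sqrt(165)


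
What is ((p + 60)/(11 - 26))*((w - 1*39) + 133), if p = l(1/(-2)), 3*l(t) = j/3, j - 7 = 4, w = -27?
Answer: -36917/135 ≈ -273.46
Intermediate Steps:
j = 11 (j = 7 + 4 = 11)
l(t) = 11/9 (l(t) = (11/3)/3 = (11*(1/3))/3 = (1/3)*(11/3) = 11/9)
p = 11/9 ≈ 1.2222
((p + 60)/(11 - 26))*((w - 1*39) + 133) = ((11/9 + 60)/(11 - 26))*((-27 - 1*39) + 133) = ((551/9)/(-15))*((-27 - 39) + 133) = ((551/9)*(-1/15))*(-66 + 133) = -551/135*67 = -36917/135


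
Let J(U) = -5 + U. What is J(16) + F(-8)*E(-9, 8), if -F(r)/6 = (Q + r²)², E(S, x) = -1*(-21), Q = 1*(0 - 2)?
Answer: -484333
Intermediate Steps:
Q = -2 (Q = 1*(-2) = -2)
E(S, x) = 21
F(r) = -6*(-2 + r²)²
J(16) + F(-8)*E(-9, 8) = (-5 + 16) - 6*(-2 + (-8)²)²*21 = 11 - 6*(-2 + 64)²*21 = 11 - 6*62²*21 = 11 - 6*3844*21 = 11 - 23064*21 = 11 - 484344 = -484333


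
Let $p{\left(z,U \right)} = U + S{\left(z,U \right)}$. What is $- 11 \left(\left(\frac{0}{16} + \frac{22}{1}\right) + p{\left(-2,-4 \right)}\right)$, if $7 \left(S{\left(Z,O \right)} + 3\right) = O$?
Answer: $- \frac{1111}{7} \approx -158.71$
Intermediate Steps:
$S{\left(Z,O \right)} = -3 + \frac{O}{7}$
$p{\left(z,U \right)} = -3 + \frac{8 U}{7}$ ($p{\left(z,U \right)} = U + \left(-3 + \frac{U}{7}\right) = -3 + \frac{8 U}{7}$)
$- 11 \left(\left(\frac{0}{16} + \frac{22}{1}\right) + p{\left(-2,-4 \right)}\right) = - 11 \left(\left(\frac{0}{16} + \frac{22}{1}\right) + \left(-3 + \frac{8}{7} \left(-4\right)\right)\right) = - 11 \left(\left(0 \cdot \frac{1}{16} + 22 \cdot 1\right) - \frac{53}{7}\right) = - 11 \left(\left(0 + 22\right) - \frac{53}{7}\right) = - 11 \left(22 - \frac{53}{7}\right) = \left(-11\right) \frac{101}{7} = - \frac{1111}{7}$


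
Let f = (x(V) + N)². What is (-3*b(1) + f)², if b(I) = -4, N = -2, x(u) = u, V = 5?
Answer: 441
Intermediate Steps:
f = 9 (f = (5 - 2)² = 3² = 9)
(-3*b(1) + f)² = (-3*(-4) + 9)² = (12 + 9)² = 21² = 441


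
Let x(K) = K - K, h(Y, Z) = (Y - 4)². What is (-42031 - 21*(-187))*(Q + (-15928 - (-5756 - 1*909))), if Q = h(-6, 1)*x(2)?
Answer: 352957352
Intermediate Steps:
h(Y, Z) = (-4 + Y)²
x(K) = 0
Q = 0 (Q = (-4 - 6)²*0 = (-10)²*0 = 100*0 = 0)
(-42031 - 21*(-187))*(Q + (-15928 - (-5756 - 1*909))) = (-42031 - 21*(-187))*(0 + (-15928 - (-5756 - 1*909))) = (-42031 + 3927)*(0 + (-15928 - (-5756 - 909))) = -38104*(0 + (-15928 - 1*(-6665))) = -38104*(0 + (-15928 + 6665)) = -38104*(0 - 9263) = -38104*(-9263) = 352957352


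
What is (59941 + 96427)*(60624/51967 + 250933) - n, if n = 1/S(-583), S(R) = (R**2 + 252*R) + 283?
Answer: 394065406726221571713/10042934552 ≈ 3.9238e+10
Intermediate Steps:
S(R) = 283 + R**2 + 252*R
n = 1/193256 (n = 1/(283 + (-583)**2 + 252*(-583)) = 1/(283 + 339889 - 146916) = 1/193256 ≈ 5.1745e-6)
(59941 + 96427)*(60624/51967 + 250933) - n = (59941 + 96427)*(60624/51967 + 250933) - 1*1/193256 = 156368*(60624*(1/51967) + 250933) - 1/193256 = 156368*(60624/51967 + 250933) - 1/193256 = 156368*(13040295835/51967) - 1/193256 = 2039084979127280/51967 - 1/193256 = 394065406726221571713/10042934552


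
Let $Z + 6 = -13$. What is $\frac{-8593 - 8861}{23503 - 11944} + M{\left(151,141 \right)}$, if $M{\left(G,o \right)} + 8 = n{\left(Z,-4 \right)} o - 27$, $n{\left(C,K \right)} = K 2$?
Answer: $- \frac{4486857}{3853} \approx -1164.5$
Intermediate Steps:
$Z = -19$ ($Z = -6 - 13 = -19$)
$n{\left(C,K \right)} = 2 K$
$M{\left(G,o \right)} = -35 - 8 o$ ($M{\left(G,o \right)} = -8 + \left(2 \left(-4\right) o - 27\right) = -8 - \left(27 + 8 o\right) = -35 - 8 o$)
$\frac{-8593 - 8861}{23503 - 11944} + M{\left(151,141 \right)} = \frac{-8593 - 8861}{23503 - 11944} - 1163 = - \frac{17454}{11559} - 1163 = \left(-17454\right) \frac{1}{11559} - 1163 = - \frac{5818}{3853} - 1163 = - \frac{4486857}{3853}$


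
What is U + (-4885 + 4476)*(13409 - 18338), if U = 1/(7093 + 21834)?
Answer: 58315703848/28927 ≈ 2.0160e+6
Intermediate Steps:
U = 1/28927 ≈ 3.4570e-5
U + (-4885 + 4476)*(13409 - 18338) = 1/28927 + (-4885 + 4476)*(13409 - 18338) = 1/28927 - 409*(-4929) = 1/28927 + 2015961 = 58315703848/28927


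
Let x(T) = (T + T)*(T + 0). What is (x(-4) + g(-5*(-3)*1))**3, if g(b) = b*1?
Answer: 103823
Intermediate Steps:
x(T) = 2*T**2 (x(T) = (2*T)*T = 2*T**2)
g(b) = b
(x(-4) + g(-5*(-3)*1))**3 = (2*(-4)**2 - 5*(-3)*1)**3 = (2*16 + 15*1)**3 = (32 + 15)**3 = 47**3 = 103823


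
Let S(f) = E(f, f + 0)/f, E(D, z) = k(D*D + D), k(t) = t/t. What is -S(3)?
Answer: -⅓ ≈ -0.33333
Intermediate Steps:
k(t) = 1
E(D, z) = 1
S(f) = 1/f
-S(3) = -1/3 = -1*⅓ = -⅓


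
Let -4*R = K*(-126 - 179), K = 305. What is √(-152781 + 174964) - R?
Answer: -93025/4 + √22183 ≈ -23107.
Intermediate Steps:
R = 93025/4 (R = -305*(-126 - 179)/4 = -305*(-305)/4 = -¼*(-93025) = 93025/4 ≈ 23256.)
√(-152781 + 174964) - R = √(-152781 + 174964) - 1*93025/4 = √22183 - 93025/4 = -93025/4 + √22183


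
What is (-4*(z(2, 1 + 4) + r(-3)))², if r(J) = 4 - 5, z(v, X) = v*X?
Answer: 1296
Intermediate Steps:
z(v, X) = X*v
r(J) = -1
(-4*(z(2, 1 + 4) + r(-3)))² = (-4*((1 + 4)*2 - 1))² = (-4*(5*2 - 1))² = (-4*(10 - 1))² = (-4*9)² = (-36)² = 1296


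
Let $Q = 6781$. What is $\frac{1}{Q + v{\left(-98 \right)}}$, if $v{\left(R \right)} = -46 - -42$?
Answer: $\frac{1}{6777} \approx 0.00014756$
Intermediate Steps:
$v{\left(R \right)} = -4$ ($v{\left(R \right)} = -46 + 42 = -4$)
$\frac{1}{Q + v{\left(-98 \right)}} = \frac{1}{6781 - 4} = \frac{1}{6777}$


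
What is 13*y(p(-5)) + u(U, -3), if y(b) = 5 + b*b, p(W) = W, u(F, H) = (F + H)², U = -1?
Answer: 406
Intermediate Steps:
y(b) = 5 + b²
13*y(p(-5)) + u(U, -3) = 13*(5 + (-5)²) + (-1 - 3)² = 13*(5 + 25) + (-4)² = 13*30 + 16 = 390 + 16 = 406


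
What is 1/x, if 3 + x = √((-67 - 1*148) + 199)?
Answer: -3/25 - 4*I/25 ≈ -0.12 - 0.16*I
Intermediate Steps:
x = -3 + 4*I (x = -3 + √((-67 - 1*148) + 199) = -3 + √((-67 - 148) + 199) = -3 + √(-215 + 199) = -3 + √(-16) = -3 + 4*I ≈ -3.0 + 4.0*I)
1/x = 1/(-3 + 4*I) = (-3 - 4*I)/25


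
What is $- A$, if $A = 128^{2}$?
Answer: $-16384$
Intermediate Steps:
$A = 16384$
$- A = \left(-1\right) 16384 = -16384$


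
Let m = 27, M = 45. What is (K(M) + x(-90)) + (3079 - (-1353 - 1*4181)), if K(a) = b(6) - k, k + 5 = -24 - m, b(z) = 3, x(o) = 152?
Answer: 8824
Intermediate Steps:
k = -56 (k = -5 + (-24 - 1*27) = -5 + (-24 - 27) = -5 - 51 = -56)
K(a) = 59 (K(a) = 3 - 1*(-56) = 3 + 56 = 59)
(K(M) + x(-90)) + (3079 - (-1353 - 1*4181)) = (59 + 152) + (3079 - (-1353 - 1*4181)) = 211 + (3079 - (-1353 - 4181)) = 211 + (3079 - 1*(-5534)) = 211 + (3079 + 5534) = 211 + 8613 = 8824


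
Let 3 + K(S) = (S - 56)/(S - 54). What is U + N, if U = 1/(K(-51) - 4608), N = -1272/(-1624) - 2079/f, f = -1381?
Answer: 310543505553/135699468464 ≈ 2.2885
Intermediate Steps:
K(S) = -3 + (-56 + S)/(-54 + S) (K(S) = -3 + (S - 56)/(S - 54) = -3 + (-56 + S)/(-54 + S))
N = 641616/280343 (N = -1272/(-1624) - 2079/(-1381) = -1272*(-1/1624) - 2079*(-1/1381) = 159/203 + 2079/1381 = 641616/280343 ≈ 2.2887)
U = -105/484048 (U = 1/(2*(53 - 1*(-51))/(-54 - 51) - 4608) = 1/(2*(53 + 51)/(-105) - 4608) = 1/(2*(-1/105)*104 - 4608) = 1/(-208/105 - 4608) = 1/(-484048/105) = -105/484048 ≈ -0.00021692)
U + N = -105/484048 + 641616/280343 = 310543505553/135699468464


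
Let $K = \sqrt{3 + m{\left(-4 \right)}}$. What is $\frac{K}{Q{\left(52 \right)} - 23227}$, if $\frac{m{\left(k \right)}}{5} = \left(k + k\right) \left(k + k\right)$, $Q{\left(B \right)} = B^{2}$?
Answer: $- \frac{\sqrt{323}}{20523} \approx -0.00087571$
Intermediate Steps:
$m{\left(k \right)} = 20 k^{2}$ ($m{\left(k \right)} = 5 \left(k + k\right) \left(k + k\right) = 5 \cdot 2 k 2 k = 5 \cdot 4 k^{2} = 20 k^{2}$)
$K = \sqrt{323}$ ($K = \sqrt{3 + 20 \left(-4\right)^{2}} = \sqrt{3 + 20 \cdot 16} = \sqrt{3 + 320} = \sqrt{323} \approx 17.972$)
$\frac{K}{Q{\left(52 \right)} - 23227} = \frac{\sqrt{323}}{52^{2} - 23227} = \frac{\sqrt{323}}{2704 - 23227} = \frac{\sqrt{323}}{-20523} = \sqrt{323} \left(- \frac{1}{20523}\right) = - \frac{\sqrt{323}}{20523}$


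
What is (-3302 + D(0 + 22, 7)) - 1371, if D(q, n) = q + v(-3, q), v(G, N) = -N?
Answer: -4673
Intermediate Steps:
D(q, n) = 0 (D(q, n) = q - q = 0)
(-3302 + D(0 + 22, 7)) - 1371 = (-3302 + 0) - 1371 = -3302 - 1371 = -4673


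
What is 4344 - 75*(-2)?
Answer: 4494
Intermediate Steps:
4344 - 75*(-2) = 4344 - 1*(-150) = 4344 + 150 = 4494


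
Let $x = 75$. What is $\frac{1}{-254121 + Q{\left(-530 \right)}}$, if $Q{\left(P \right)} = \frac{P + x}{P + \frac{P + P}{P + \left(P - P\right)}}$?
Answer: $- \frac{528}{134175433} \approx -3.9351 \cdot 10^{-6}$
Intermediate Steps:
$Q{\left(P \right)} = \frac{75 + P}{2 + P}$ ($Q{\left(P \right)} = \frac{P + 75}{P + \frac{P + P}{P + \left(P - P\right)}} = \frac{75 + P}{P + \frac{2 P}{P + 0}} = \frac{75 + P}{P + \frac{2 P}{P}} = \frac{75 + P}{P + 2} = \frac{75 + P}{2 + P}$)
$\frac{1}{-254121 + Q{\left(-530 \right)}} = \frac{1}{-254121 + \frac{75 - 530}{2 - 530}} = \frac{1}{-254121 + \frac{1}{-528} \left(-455\right)} = \frac{1}{-254121 - - \frac{455}{528}} = \frac{1}{-254121 + \frac{455}{528}} = \frac{1}{- \frac{134175433}{528}} = - \frac{528}{134175433}$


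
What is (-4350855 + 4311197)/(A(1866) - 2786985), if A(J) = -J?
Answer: 39658/2788851 ≈ 0.014220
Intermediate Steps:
(-4350855 + 4311197)/(A(1866) - 2786985) = (-4350855 + 4311197)/(-1*1866 - 2786985) = -39658/(-1866 - 2786985) = -39658/(-2788851) = -39658*(-1/2788851) = 39658/2788851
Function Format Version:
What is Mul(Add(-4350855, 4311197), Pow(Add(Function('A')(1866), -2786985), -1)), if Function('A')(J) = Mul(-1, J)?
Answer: Rational(39658, 2788851) ≈ 0.014220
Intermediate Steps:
Mul(Add(-4350855, 4311197), Pow(Add(Function('A')(1866), -2786985), -1)) = Mul(Add(-4350855, 4311197), Pow(Add(Mul(-1, 1866), -2786985), -1)) = Mul(-39658, Pow(Add(-1866, -2786985), -1)) = Mul(-39658, Pow(-2788851, -1)) = Mul(-39658, Rational(-1, 2788851)) = Rational(39658, 2788851)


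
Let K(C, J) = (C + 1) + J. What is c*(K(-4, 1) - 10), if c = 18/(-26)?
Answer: 108/13 ≈ 8.3077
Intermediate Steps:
K(C, J) = 1 + C + J (K(C, J) = (1 + C) + J = 1 + C + J)
c = -9/13 (c = 18*(-1/26) = -9/13 ≈ -0.69231)
c*(K(-4, 1) - 10) = -9*((1 - 4 + 1) - 10)/13 = -9*(-2 - 10)/13 = -9/13*(-12) = 108/13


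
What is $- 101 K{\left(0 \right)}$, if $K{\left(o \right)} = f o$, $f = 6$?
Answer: $0$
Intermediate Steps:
$K{\left(o \right)} = 6 o$
$- 101 K{\left(0 \right)} = - 101 \cdot 6 \cdot 0 = \left(-101\right) 0 = 0$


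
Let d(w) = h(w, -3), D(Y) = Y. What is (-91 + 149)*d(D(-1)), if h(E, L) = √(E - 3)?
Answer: 116*I ≈ 116.0*I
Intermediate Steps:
h(E, L) = √(-3 + E)
d(w) = √(-3 + w)
(-91 + 149)*d(D(-1)) = (-91 + 149)*√(-3 - 1) = 58*√(-4) = 58*(2*I) = 116*I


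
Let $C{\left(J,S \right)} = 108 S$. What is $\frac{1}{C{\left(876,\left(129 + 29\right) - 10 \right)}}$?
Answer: $\frac{1}{15984} \approx 6.2563 \cdot 10^{-5}$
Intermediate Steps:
$\frac{1}{C{\left(876,\left(129 + 29\right) - 10 \right)}} = \frac{1}{108 \left(\left(129 + 29\right) - 10\right)} = \frac{1}{108 \left(158 - 10\right)} = \frac{1}{108 \cdot 148} = \frac{1}{15984}$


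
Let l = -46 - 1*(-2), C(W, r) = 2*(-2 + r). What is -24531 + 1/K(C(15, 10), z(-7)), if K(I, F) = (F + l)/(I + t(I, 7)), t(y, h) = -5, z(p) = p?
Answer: -1251092/51 ≈ -24531.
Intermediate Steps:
C(W, r) = -4 + 2*r
l = -44 (l = -46 + 2 = -44)
K(I, F) = (-44 + F)/(-5 + I) (K(I, F) = (F - 44)/(I - 5) = (-44 + F)/(-5 + I))
-24531 + 1/K(C(15, 10), z(-7)) = -24531 + 1/((-44 - 7)/(-5 + (-4 + 2*10))) = -24531 + 1/(-51/(-5 + (-4 + 20))) = -24531 + 1/(-51/(-5 + 16)) = -24531 + 1/(-51/11) = -24531 - 11/51 = -1251092/51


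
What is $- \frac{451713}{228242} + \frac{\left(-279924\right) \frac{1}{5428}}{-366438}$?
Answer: $- \frac{18716766020963}{9457898957381} \approx -1.979$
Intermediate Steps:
$- \frac{451713}{228242} + \frac{\left(-279924\right) \frac{1}{5428}}{-366438} = \left(-451713\right) \frac{1}{228242} + \left(-279924\right) \frac{1}{5428} \left(- \frac{1}{366438}\right) = - \frac{451713}{228242} - - \frac{23327}{165752122} = - \frac{451713}{228242} + \frac{23327}{165752122} = - \frac{18716766020963}{9457898957381}$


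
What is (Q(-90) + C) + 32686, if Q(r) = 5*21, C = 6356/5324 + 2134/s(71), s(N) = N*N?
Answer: 220024393164/6709571 ≈ 32793.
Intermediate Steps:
s(N) = N²
C = 10850503/6709571 (C = 6356/5324 + 2134/(71²) = 6356*(1/5324) + 2134/5041 = 1589/1331 + 2134*(1/5041) = 1589/1331 + 2134/5041 = 10850503/6709571 ≈ 1.6172)
Q(r) = 105
(Q(-90) + C) + 32686 = (105 + 10850503/6709571) + 32686 = 715355458/6709571 + 32686 = 220024393164/6709571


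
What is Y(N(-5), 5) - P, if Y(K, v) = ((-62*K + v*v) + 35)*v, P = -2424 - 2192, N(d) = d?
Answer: 6466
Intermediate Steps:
P = -4616
Y(K, v) = v*(35 + v² - 62*K) (Y(K, v) = ((-62*K + v²) + 35)*v = ((v² - 62*K) + 35)*v = (35 + v² - 62*K)*v = v*(35 + v² - 62*K))
Y(N(-5), 5) - P = 5*(35 + 5² - 62*(-5)) - 1*(-4616) = 5*(35 + 25 + 310) + 4616 = 5*370 + 4616 = 1850 + 4616 = 6466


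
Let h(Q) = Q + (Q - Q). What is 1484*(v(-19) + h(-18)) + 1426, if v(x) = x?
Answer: -53482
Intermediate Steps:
h(Q) = Q (h(Q) = Q + 0 = Q)
1484*(v(-19) + h(-18)) + 1426 = 1484*(-19 - 18) + 1426 = 1484*(-37) + 1426 = -54908 + 1426 = -53482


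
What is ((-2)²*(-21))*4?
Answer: -336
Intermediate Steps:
((-2)²*(-21))*4 = (4*(-21))*4 = -84*4 = -336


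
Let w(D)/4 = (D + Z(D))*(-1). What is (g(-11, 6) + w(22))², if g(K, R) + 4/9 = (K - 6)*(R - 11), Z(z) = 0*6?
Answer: 961/81 ≈ 11.864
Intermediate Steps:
Z(z) = 0
w(D) = -4*D (w(D) = 4*((D + 0)*(-1)) = 4*(D*(-1)) = 4*(-D) = -4*D)
g(K, R) = -4/9 + (-11 + R)*(-6 + K) (g(K, R) = -4/9 + (K - 6)*(R - 11) = -4/9 + (-6 + K)*(-11 + R) = -4/9 + (-11 + R)*(-6 + K))
(g(-11, 6) + w(22))² = ((590/9 - 11*(-11) - 6*6 - 11*6) - 4*22)² = ((590/9 + 121 - 36 - 66) - 88)² = (761/9 - 88)² = (-31/9)² = 961/81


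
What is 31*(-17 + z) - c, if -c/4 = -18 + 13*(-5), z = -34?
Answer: -1913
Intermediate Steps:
c = 332 (c = -4*(-18 + 13*(-5)) = -4*(-18 - 65) = -4*(-83) = 332)
31*(-17 + z) - c = 31*(-17 - 34) - 1*332 = 31*(-51) - 332 = -1581 - 332 = -1913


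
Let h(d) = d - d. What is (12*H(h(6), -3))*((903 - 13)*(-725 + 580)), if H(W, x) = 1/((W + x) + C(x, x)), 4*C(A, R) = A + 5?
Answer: 619440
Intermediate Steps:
h(d) = 0
C(A, R) = 5/4 + A/4 (C(A, R) = (A + 5)/4 = (5 + A)/4 = 5/4 + A/4)
H(W, x) = 1/(5/4 + W + 5*x/4) (H(W, x) = 1/((W + x) + (5/4 + x/4)) = 1/(5/4 + W + 5*x/4))
(12*H(h(6), -3))*((903 - 13)*(-725 + 580)) = (12*(4/(5 + 4*0 + 5*(-3))))*((903 - 13)*(-725 + 580)) = (12*(4/(5 + 0 - 15)))*(890*(-145)) = (12*(4/(-10)))*(-129050) = (12*(4*(-⅒)))*(-129050) = (12*(-⅖))*(-129050) = -24/5*(-129050) = 619440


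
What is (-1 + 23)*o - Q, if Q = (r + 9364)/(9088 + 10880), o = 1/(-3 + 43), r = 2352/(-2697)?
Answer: 1819657/22439040 ≈ 0.081093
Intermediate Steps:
r = -784/899 (r = 2352*(-1/2697) = -784/899 ≈ -0.87208)
o = 1/40 ≈ 0.025000
Q = 2104363/4487808 (Q = (-784/899 + 9364)/(9088 + 10880) = (8417452/899)/19968 = (8417452/899)*(1/19968) = 2104363/4487808 ≈ 0.46891)
(-1 + 23)*o - Q = (-1 + 23)*(1/40) - 1*2104363/4487808 = 22*(1/40) - 2104363/4487808 = 11/20 - 2104363/4487808 = 1819657/22439040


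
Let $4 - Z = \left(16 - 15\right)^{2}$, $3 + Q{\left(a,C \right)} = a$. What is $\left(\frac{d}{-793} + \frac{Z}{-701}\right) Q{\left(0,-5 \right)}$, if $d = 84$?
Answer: $\frac{183789}{555893} \approx 0.33062$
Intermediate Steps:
$Q{\left(a,C \right)} = -3 + a$
$Z = 3$ ($Z = 4 - \left(16 - 15\right)^{2} = 4 - 1^{2} = 4 - 1 = 3$)
$\left(\frac{d}{-793} + \frac{Z}{-701}\right) Q{\left(0,-5 \right)} = \left(\frac{84}{-793} + \frac{3}{-701}\right) \left(-3 + 0\right) = \left(84 \left(- \frac{1}{793}\right) + 3 \left(- \frac{1}{701}\right)\right) \left(-3\right) = \left(- \frac{84}{793} - \frac{3}{701}\right) \left(-3\right) = \left(- \frac{61263}{555893}\right) \left(-3\right) = \frac{183789}{555893}$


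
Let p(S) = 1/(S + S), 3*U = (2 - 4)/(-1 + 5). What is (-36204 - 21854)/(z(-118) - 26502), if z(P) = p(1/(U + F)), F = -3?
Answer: 2184/997 ≈ 2.1906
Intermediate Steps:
U = -1/6 (U = ((2 - 4)/(-1 + 5))/3 = (-2/4)/3 = (-2*1/4)/3 = (1/3)*(-1/2) = -1/6 ≈ -0.16667)
p(S) = 1/(2*S)
z(P) = -19/12 (z(P) = 1/(2*(1/(-1/6 - 3))) = 1/(2*(1/(-19/6))) = 1/(2*(-6/19)) = (1/2)*(-19/6) = -19/12)
(-36204 - 21854)/(z(-118) - 26502) = (-36204 - 21854)/(-19/12 - 26502) = -58058/(-318043/12) = -58058*(-12/318043) = 2184/997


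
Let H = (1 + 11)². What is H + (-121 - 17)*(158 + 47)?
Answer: -28146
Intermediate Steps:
H = 144 (H = 12² = 144)
H + (-121 - 17)*(158 + 47) = 144 + (-121 - 17)*(158 + 47) = 144 - 138*205 = 144 - 28290 = -28146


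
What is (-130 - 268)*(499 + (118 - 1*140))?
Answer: -189846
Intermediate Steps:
(-130 - 268)*(499 + (118 - 1*140)) = -398*(499 + (118 - 140)) = -398*(499 - 22) = -398*477 = -189846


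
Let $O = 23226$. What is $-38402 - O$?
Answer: $-61628$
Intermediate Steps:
$-38402 - O = -38402 - 23226 = -61628$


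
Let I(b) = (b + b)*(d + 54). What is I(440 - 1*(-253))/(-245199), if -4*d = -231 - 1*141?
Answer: -67914/81733 ≈ -0.83092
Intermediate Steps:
d = 93 (d = -(-231 - 1*141)/4 = -(-231 - 141)/4 = -1/4*(-372) = 93)
I(b) = 294*b (I(b) = (b + b)*(93 + 54) = (2*b)*147 = 294*b)
I(440 - 1*(-253))/(-245199) = (294*(440 - 1*(-253)))/(-245199) = (294*(440 + 253))*(-1/245199) = (294*693)*(-1/245199) = 203742*(-1/245199) = -67914/81733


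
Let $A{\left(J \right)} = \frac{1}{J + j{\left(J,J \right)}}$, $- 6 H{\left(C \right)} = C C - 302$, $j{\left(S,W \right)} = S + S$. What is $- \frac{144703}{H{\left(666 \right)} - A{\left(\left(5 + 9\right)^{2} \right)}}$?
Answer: $\frac{28361788}{14479631} \approx 1.9587$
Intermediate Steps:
$j{\left(S,W \right)} = 2 S$
$H{\left(C \right)} = \frac{151}{3} - \frac{C^{2}}{6}$ ($H{\left(C \right)} = - \frac{C C - 302}{6} = - \frac{C^{2} - 302}{6} = - \frac{-302 + C^{2}}{6} = \frac{151}{3} - \frac{C^{2}}{6}$)
$A{\left(J \right)} = \frac{1}{3 J}$ ($A{\left(J \right)} = \frac{1}{J + 2 J} = \frac{1}{3 J}$)
$- \frac{144703}{H{\left(666 \right)} - A{\left(\left(5 + 9\right)^{2} \right)}} = - \frac{144703}{\left(\frac{151}{3} - \frac{666^{2}}{6}\right) - \frac{1}{3 \left(5 + 9\right)^{2}}} = - \frac{144703}{\left(\frac{151}{3} - 73926\right) - \frac{1}{3 \cdot 14^{2}}} = - \frac{144703}{\left(\frac{151}{3} - 73926\right) - \frac{1}{3 \cdot 196}} = - \frac{144703}{- \frac{221627}{3} - \frac{1}{3} \cdot \frac{1}{196}} = - \frac{144703}{- \frac{221627}{3} - \frac{1}{588}} = - \frac{144703}{- \frac{14479631}{196}} = \left(-144703\right) \left(- \frac{196}{14479631}\right) = \frac{28361788}{14479631}$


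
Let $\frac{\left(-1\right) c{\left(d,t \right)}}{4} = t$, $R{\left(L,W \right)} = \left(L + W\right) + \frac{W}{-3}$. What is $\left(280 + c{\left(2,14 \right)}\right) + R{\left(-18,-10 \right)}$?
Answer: $\frac{598}{3} \approx 199.33$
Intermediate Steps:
$R{\left(L,W \right)} = L + \frac{2 W}{3}$ ($R{\left(L,W \right)} = \left(L + W\right) + W \left(- \frac{1}{3}\right) = \left(L + W\right) - \frac{W}{3} = L + \frac{2 W}{3}$)
$c{\left(d,t \right)} = - 4 t$
$\left(280 + c{\left(2,14 \right)}\right) + R{\left(-18,-10 \right)} = \left(280 - 56\right) + \left(-18 + \frac{2}{3} \left(-10\right)\right) = \left(280 - 56\right) - \frac{74}{3} = 224 - \frac{74}{3} = \frac{598}{3}$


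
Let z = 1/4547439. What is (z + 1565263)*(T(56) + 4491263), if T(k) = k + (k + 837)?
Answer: 10658428850109255032/1515813 ≈ 7.0315e+12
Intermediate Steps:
z = 1/4547439 ≈ 2.1990e-7
T(k) = 837 + 2*k (T(k) = k + (837 + k) = 837 + 2*k)
(z + 1565263)*(T(56) + 4491263) = (1/4547439 + 1565263)*((837 + 2*56) + 4491263) = 7117938011458*((837 + 112) + 4491263)/4547439 = 7117938011458*(949 + 4491263)/4547439 = (7117938011458/4547439)*4492212 = 10658428850109255032/1515813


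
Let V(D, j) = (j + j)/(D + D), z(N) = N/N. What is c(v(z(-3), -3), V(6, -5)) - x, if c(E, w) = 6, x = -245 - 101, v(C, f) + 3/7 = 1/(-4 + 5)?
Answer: 352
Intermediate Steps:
z(N) = 1
v(C, f) = 4/7 (v(C, f) = -3/7 + 1/(-4 + 5) = -3/7 + 1/1 = -3/7 + 1 = 4/7)
x = -346
V(D, j) = j/D (V(D, j) = (2*j)/((2*D)) = (2*j)*(1/(2*D)) = j/D)
c(v(z(-3), -3), V(6, -5)) - x = 6 - 1*(-346) = 6 + 346 = 352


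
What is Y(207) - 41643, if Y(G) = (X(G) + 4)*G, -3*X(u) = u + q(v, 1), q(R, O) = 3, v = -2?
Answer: -55305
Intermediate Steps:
X(u) = -1 - u/3 (X(u) = -(u + 3)/3 = -(3 + u)/3 = -1 - u/3)
Y(G) = G*(3 - G/3) (Y(G) = ((-1 - G/3) + 4)*G = (3 - G/3)*G = G*(3 - G/3))
Y(207) - 41643 = (⅓)*207*(9 - 1*207) - 41643 = (⅓)*207*(9 - 207) - 41643 = (⅓)*207*(-198) - 41643 = -13662 - 41643 = -55305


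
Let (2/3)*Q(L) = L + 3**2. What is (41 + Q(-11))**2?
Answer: 1444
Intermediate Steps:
Q(L) = 27/2 + 3*L/2 (Q(L) = 3*(L + 3**2)/2 = 3*(L + 9)/2 = 3*(9 + L)/2 = 27/2 + 3*L/2)
(41 + Q(-11))**2 = (41 + (27/2 + (3/2)*(-11)))**2 = (41 + (27/2 - 33/2))**2 = (41 - 3)**2 = 38**2 = 1444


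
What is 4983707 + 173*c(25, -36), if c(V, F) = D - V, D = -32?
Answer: 4973846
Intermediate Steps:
c(V, F) = -32 - V
4983707 + 173*c(25, -36) = 4983707 + 173*(-32 - 1*25) = 4983707 + 173*(-32 - 25) = 4983707 + 173*(-57) = 4983707 - 9861 = 4973846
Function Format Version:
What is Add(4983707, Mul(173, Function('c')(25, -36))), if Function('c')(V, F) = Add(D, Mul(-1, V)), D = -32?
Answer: 4973846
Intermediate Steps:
Function('c')(V, F) = Add(-32, Mul(-1, V))
Add(4983707, Mul(173, Function('c')(25, -36))) = Add(4983707, Mul(173, Add(-32, Mul(-1, 25)))) = Add(4983707, Mul(173, Add(-32, -25))) = Add(4983707, Mul(173, -57)) = Add(4983707, -9861) = 4973846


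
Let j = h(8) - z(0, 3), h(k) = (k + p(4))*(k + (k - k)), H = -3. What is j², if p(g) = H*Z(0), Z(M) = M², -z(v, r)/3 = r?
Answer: 5329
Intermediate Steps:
z(v, r) = -3*r
p(g) = 0 (p(g) = -3*0² = -3*0 = 0)
h(k) = k² (h(k) = (k + 0)*(k + (k - k)) = k*(k + 0) = k*k = k²)
j = 73 (j = 8² - (-3)*3 = 64 - 1*(-9) = 64 + 9 = 73)
j² = 73² = 5329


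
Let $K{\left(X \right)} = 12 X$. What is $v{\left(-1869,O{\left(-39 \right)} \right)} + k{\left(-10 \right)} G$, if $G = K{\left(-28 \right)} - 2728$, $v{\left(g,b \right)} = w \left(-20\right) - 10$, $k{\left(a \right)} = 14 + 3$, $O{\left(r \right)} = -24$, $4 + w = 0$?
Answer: $-52018$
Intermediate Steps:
$w = -4$ ($w = -4 + 0 = -4$)
$k{\left(a \right)} = 17$
$v{\left(g,b \right)} = 70$ ($v{\left(g,b \right)} = \left(-4\right) \left(-20\right) - 10 = 80 - 10 = 70$)
$G = -3064$ ($G = 12 \left(-28\right) - 2728 = -336 - 2728 = -3064$)
$v{\left(-1869,O{\left(-39 \right)} \right)} + k{\left(-10 \right)} G = 70 + 17 \left(-3064\right) = 70 - 52088 = -52018$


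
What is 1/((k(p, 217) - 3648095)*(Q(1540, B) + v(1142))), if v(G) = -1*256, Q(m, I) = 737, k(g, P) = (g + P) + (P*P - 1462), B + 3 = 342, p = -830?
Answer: -1/1733081961 ≈ -5.7701e-10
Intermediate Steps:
B = 339 (B = -3 + 342 = 339)
k(g, P) = -1462 + P + g + P² (k(g, P) = (P + g) + (P² - 1462) = (P + g) + (-1462 + P²) = -1462 + P + g + P²)
v(G) = -256
1/((k(p, 217) - 3648095)*(Q(1540, B) + v(1142))) = 1/(((-1462 + 217 - 830 + 217²) - 3648095)*(737 - 256)) = 1/(((-1462 + 217 - 830 + 47089) - 3648095)*481) = 1/((45014 - 3648095)*481) = 1/(-3603081*481) = 1/(-1733081961) = -1/1733081961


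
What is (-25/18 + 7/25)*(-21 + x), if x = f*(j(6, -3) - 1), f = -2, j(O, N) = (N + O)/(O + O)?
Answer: 6487/300 ≈ 21.623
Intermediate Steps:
j(O, N) = (N + O)/(2*O) (j(O, N) = (N + O)/((2*O)) = (N + O)*(1/(2*O)) = (N + O)/(2*O))
x = 3/2 (x = -2*((½)*(-3 + 6)/6 - 1) = -2*((½)*(⅙)*3 - 1) = -2*(¼ - 1) = -2*(-¾) = 3/2 ≈ 1.5000)
(-25/18 + 7/25)*(-21 + x) = (-25/18 + 7/25)*(-21 + 3/2) = (-25*1/18 + 7*(1/25))*(-39/2) = (-25/18 + 7/25)*(-39/2) = -499/450*(-39/2) = 6487/300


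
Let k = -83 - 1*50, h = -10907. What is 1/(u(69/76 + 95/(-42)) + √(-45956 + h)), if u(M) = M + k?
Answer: -342228684/190822139449 - 2547216*I*√56863/190822139449 ≈ -0.0017934 - 0.0031831*I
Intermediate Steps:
k = -133 (k = -83 - 50 = -133)
u(M) = -133 + M (u(M) = M - 133 = -133 + M)
1/(u(69/76 + 95/(-42)) + √(-45956 + h)) = 1/((-133 + (69/76 + 95/(-42))) + √(-45956 - 10907)) = 1/((-133 + (69*(1/76) + 95*(-1/42))) + √(-56863)) = 1/((-133 + (69/76 - 95/42)) + I*√56863) = 1/((-133 - 2161/1596) + I*√56863) = 1/(-214429/1596 + I*√56863)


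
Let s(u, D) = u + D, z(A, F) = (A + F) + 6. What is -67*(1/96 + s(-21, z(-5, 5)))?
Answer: 96413/96 ≈ 1004.3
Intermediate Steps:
z(A, F) = 6 + A + F
s(u, D) = D + u
-67*(1/96 + s(-21, z(-5, 5))) = -67*(1/96 + ((6 - 5 + 5) - 21)) = -67*(1/96 + (6 - 21)) = -67*(1/96 - 15) = -67*(-1439/96) = 96413/96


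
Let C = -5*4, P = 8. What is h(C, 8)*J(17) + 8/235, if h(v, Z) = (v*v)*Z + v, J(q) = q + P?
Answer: 18682508/235 ≈ 79500.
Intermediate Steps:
C = -20
J(q) = 8 + q (J(q) = q + 8 = 8 + q)
h(v, Z) = v + Z*v² (h(v, Z) = v²*Z + v = Z*v² + v = v + Z*v²)
h(C, 8)*J(17) + 8/235 = (-20*(1 + 8*(-20)))*(8 + 17) + 8/235 = -20*(1 - 160)*25 + 8*(1/235) = -20*(-159)*25 + 8/235 = 3180*25 + 8/235 = 79500 + 8/235 = 18682508/235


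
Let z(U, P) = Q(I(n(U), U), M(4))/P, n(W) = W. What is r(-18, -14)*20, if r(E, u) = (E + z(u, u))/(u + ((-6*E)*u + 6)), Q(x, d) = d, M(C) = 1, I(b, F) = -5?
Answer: 253/1064 ≈ 0.23778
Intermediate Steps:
z(U, P) = 1/P
r(E, u) = (E + 1/u)/(6 + u - 6*E*u) (r(E, u) = (E + 1/u)/(u + ((-6*E)*u + 6)) = (E + 1/u)/(u + (-6*E*u + 6)) = (E + 1/u)/(u + (6 - 6*E*u)) = (E + 1/u)/(6 + u - 6*E*u))
r(-18, -14)*20 = ((1 - 18*(-14))/((-14)*(6 - 14 - 6*(-18)*(-14))))*20 = -(1 + 252)/(14*(6 - 14 - 1512))*20 = -1/14*253/(-1520)*20 = -1/14*(-1/1520)*253*20 = (253/21280)*20 = 253/1064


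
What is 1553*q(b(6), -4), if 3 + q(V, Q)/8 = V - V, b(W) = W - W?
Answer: -37272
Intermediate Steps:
b(W) = 0
q(V, Q) = -24 (q(V, Q) = -24 + 8*(V - V) = -24 + 8*0 = -24 + 0 = -24)
1553*q(b(6), -4) = 1553*(-24) = -37272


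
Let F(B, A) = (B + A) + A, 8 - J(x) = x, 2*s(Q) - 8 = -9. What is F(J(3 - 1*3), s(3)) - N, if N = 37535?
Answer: -37528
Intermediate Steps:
s(Q) = -½ (s(Q) = 4 + (½)*(-9) = 4 - 9/2 = -½)
J(x) = 8 - x
F(B, A) = B + 2*A (F(B, A) = (A + B) + A = B + 2*A)
F(J(3 - 1*3), s(3)) - N = ((8 - (3 - 1*3)) + 2*(-½)) - 1*37535 = ((8 - (3 - 3)) - 1) - 37535 = ((8 - 1*0) - 1) - 37535 = ((8 + 0) - 1) - 37535 = (8 - 1) - 37535 = 7 - 37535 = -37528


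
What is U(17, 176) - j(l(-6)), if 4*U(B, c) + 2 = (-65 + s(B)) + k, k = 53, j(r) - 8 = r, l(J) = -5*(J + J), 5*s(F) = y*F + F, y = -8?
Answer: -1549/20 ≈ -77.450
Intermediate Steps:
s(F) = -7*F/5 (s(F) = (-8*F + F)/5 = (-7*F)/5 = -7*F/5)
l(J) = -10*J
j(r) = 8 + r
U(B, c) = -7/2 - 7*B/20 (U(B, c) = -½ + ((-65 - 7*B/5) + 53)/4 = -½ + (-12 - 7*B/5)/4 = -½ + (-3 - 7*B/20) = -7/2 - 7*B/20)
U(17, 176) - j(l(-6)) = (-7/2 - 7/20*17) - (8 - 10*(-6)) = (-7/2 - 119/20) - (8 + 60) = -189/20 - 1*68 = -189/20 - 68 = -1549/20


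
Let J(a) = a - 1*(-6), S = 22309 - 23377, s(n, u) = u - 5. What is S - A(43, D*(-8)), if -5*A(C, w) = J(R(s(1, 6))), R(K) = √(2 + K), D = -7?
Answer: -5334/5 + √3/5 ≈ -1066.5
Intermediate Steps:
s(n, u) = -5 + u
S = -1068
J(a) = 6 + a (J(a) = a + 6 = 6 + a)
A(C, w) = -6/5 - √3/5 (A(C, w) = -(6 + √(2 + (-5 + 6)))/5 = -(6 + √(2 + 1))/5 = -(6 + √3)/5 = -6/5 - √3/5)
S - A(43, D*(-8)) = -1068 - (-6/5 - √3/5) = -1068 + (6/5 + √3/5) = -5334/5 + √3/5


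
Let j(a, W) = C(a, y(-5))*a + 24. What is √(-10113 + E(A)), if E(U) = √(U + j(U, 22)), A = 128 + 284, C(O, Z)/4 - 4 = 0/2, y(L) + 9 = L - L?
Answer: √(-10113 + 2*√1757) ≈ 100.15*I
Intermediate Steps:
y(L) = -9 (y(L) = -9 + (L - L) = -9 + 0 = -9)
C(O, Z) = 16 (C(O, Z) = 16 + 4*(0/2) = 16 + 4*(0*(½)) = 16 + 4*0 = 16 + 0 = 16)
j(a, W) = 24 + 16*a (j(a, W) = 16*a + 24 = 24 + 16*a)
A = 412
E(U) = √(24 + 17*U) (E(U) = √(U + (24 + 16*U)) = √(24 + 17*U))
√(-10113 + E(A)) = √(-10113 + √(24 + 17*412)) = √(-10113 + √(24 + 7004)) = √(-10113 + √7028) = √(-10113 + 2*√1757)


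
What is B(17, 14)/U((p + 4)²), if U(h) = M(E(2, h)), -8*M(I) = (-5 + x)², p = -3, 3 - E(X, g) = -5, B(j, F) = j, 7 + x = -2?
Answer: -34/49 ≈ -0.69388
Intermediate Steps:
x = -9 (x = -7 - 2 = -9)
E(X, g) = 8 (E(X, g) = 3 - 1*(-5) = 3 + 5 = 8)
M(I) = -49/2 (M(I) = -(-5 - 9)²/8 = -⅛*(-14)² = -⅛*196 = -49/2)
U(h) = -49/2
B(17, 14)/U((p + 4)²) = 17/(-49/2) = 17*(-2/49) = -34/49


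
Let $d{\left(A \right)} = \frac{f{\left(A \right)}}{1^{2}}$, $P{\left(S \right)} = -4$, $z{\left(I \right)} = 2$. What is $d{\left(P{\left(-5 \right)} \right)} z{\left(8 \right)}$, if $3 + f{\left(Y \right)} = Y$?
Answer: $-14$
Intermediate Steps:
$f{\left(Y \right)} = -3 + Y$
$d{\left(A \right)} = -3 + A$ ($d{\left(A \right)} = \frac{-3 + A}{1^{2}} = \frac{-3 + A}{1} = \left(-3 + A\right) 1 = -3 + A$)
$d{\left(P{\left(-5 \right)} \right)} z{\left(8 \right)} = \left(-3 - 4\right) 2 = \left(-7\right) 2 = -14$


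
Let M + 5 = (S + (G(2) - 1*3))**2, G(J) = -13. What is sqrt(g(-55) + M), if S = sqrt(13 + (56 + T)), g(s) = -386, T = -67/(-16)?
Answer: sqrt(-6256 + (64 - sqrt(1171))**2)/4 ≈ 18.319*I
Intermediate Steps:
T = 67/16 (T = -67*(-1/16) = 67/16 ≈ 4.1875)
S = sqrt(1171)/4 (S = sqrt(13 + (56 + 67/16)) = sqrt(13 + 963/16) = sqrt(1171/16) = sqrt(1171)/4 ≈ 8.5550)
M = -5 + (-16 + sqrt(1171)/4)**2 (M = -5 + (sqrt(1171)/4 + (-13 - 1*3))**2 = -5 + (sqrt(1171)/4 + (-13 - 3))**2 = -5 + (sqrt(1171)/4 - 16)**2 = -5 + (-16 + sqrt(1171)/4)**2 ≈ 50.428)
sqrt(g(-55) + M) = sqrt(-386 + (5187/16 - 8*sqrt(1171))) = sqrt(-989/16 - 8*sqrt(1171))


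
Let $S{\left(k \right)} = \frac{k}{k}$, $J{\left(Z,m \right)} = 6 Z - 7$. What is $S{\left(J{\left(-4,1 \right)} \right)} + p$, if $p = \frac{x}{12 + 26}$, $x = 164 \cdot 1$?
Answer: $\frac{101}{19} \approx 5.3158$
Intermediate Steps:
$x = 164$
$J{\left(Z,m \right)} = -7 + 6 Z$
$S{\left(k \right)} = 1$
$p = \frac{82}{19}$ ($p = \frac{164}{12 + 26} = \frac{164}{38} = 164 \cdot \frac{1}{38} = \frac{82}{19} \approx 4.3158$)
$S{\left(J{\left(-4,1 \right)} \right)} + p = 1 + \frac{82}{19} = \frac{101}{19}$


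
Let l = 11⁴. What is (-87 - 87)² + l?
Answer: 44917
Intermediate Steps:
l = 14641
(-87 - 87)² + l = (-87 - 87)² + 14641 = (-174)² + 14641 = 30276 + 14641 = 44917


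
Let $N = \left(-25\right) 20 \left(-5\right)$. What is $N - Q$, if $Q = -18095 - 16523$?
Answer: $37118$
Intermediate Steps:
$N = 2500$ ($N = \left(-500\right) \left(-5\right) = 2500$)
$Q = -34618$
$N - Q = 2500 - -34618 = 2500 + 34618 = 37118$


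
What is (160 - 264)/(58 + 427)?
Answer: -104/485 ≈ -0.21443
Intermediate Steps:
(160 - 264)/(58 + 427) = -104/485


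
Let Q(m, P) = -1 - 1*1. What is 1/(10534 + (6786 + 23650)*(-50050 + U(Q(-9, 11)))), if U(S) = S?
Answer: -1/1523372138 ≈ -6.5644e-10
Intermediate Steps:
Q(m, P) = -2 (Q(m, P) = -1 - 1 = -2)
1/(10534 + (6786 + 23650)*(-50050 + U(Q(-9, 11)))) = 1/(10534 + (6786 + 23650)*(-50050 - 2)) = 1/(10534 + 30436*(-50052)) = 1/(10534 - 1523382672) = 1/(-1523372138) = -1/1523372138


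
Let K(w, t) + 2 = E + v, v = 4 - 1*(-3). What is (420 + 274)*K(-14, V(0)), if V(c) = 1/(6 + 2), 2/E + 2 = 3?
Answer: 4858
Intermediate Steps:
E = 2 (E = 2/(-2 + 3) = 2/1 = 2*1 = 2)
v = 7 (v = 4 + 3 = 7)
V(c) = ⅛ (V(c) = 1/8 = ⅛)
K(w, t) = 7 (K(w, t) = -2 + (2 + 7) = -2 + 9 = 7)
(420 + 274)*K(-14, V(0)) = (420 + 274)*7 = 694*7 = 4858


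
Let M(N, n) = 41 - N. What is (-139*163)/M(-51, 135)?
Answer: -22657/92 ≈ -246.27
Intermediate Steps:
(-139*163)/M(-51, 135) = (-139*163)/(41 - 1*(-51)) = -22657/(41 + 51) = -22657/92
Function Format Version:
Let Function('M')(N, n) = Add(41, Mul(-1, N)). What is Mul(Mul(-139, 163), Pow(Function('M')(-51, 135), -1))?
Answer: Rational(-22657, 92) ≈ -246.27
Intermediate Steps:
Mul(Mul(-139, 163), Pow(Function('M')(-51, 135), -1)) = Mul(Mul(-139, 163), Pow(Add(41, Mul(-1, -51)), -1)) = Mul(-22657, Pow(Add(41, 51), -1)) = Mul(-22657, Pow(92, -1)) = Mul(-22657, Rational(1, 92)) = Rational(-22657, 92)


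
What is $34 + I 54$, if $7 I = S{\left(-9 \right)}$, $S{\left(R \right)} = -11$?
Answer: $- \frac{356}{7} \approx -50.857$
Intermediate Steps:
$I = - \frac{11}{7}$ ($I = \frac{1}{7} \left(-11\right) = - \frac{11}{7} \approx -1.5714$)
$34 + I 54 = 34 - \frac{594}{7} = - \frac{356}{7}$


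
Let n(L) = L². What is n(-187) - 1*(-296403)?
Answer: 331372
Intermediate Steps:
n(-187) - 1*(-296403) = (-187)² - 1*(-296403) = 34969 + 296403 = 331372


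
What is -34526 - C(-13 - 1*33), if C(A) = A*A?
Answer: -36642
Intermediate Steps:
C(A) = A**2
-34526 - C(-13 - 1*33) = -34526 - (-13 - 1*33)**2 = -34526 - (-13 - 33)**2 = -34526 - 1*(-46)**2 = -34526 - 1*2116 = -34526 - 2116 = -36642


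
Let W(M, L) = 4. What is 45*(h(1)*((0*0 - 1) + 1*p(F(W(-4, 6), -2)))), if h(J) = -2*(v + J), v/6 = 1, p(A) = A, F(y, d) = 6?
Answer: -3150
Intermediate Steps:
v = 6 (v = 6*1 = 6)
h(J) = -12 - 2*J (h(J) = -2*(6 + J) = -12 - 2*J)
45*(h(1)*((0*0 - 1) + 1*p(F(W(-4, 6), -2)))) = 45*((-12 - 2*1)*((0*0 - 1) + 1*6)) = 45*((-12 - 2)*((0 - 1) + 6)) = 45*(-14*(-1 + 6)) = 45*(-14*5) = 45*(-70) = -3150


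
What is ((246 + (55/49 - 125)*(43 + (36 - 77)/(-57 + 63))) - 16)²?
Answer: 7966455025/441 ≈ 1.8065e+7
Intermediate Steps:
((246 + (55/49 - 125)*(43 + (36 - 77)/(-57 + 63))) - 16)² = ((246 + (55*(1/49) - 125)*(43 - 41/6)) - 16)² = ((246 + (55/49 - 125)*(43 - 41*⅙)) - 16)² = ((246 - 6070*(43 - 41/6)/49) - 16)² = ((246 - 6070/49*217/6) - 16)² = ((246 - 94085/21) - 16)² = (-88919/21 - 16)² = (-89255/21)² = 7966455025/441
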